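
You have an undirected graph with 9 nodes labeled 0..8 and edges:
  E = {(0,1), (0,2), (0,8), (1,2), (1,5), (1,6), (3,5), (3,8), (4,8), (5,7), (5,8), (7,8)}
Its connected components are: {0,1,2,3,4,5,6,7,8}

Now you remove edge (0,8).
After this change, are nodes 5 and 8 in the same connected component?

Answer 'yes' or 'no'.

Initial components: {0,1,2,3,4,5,6,7,8}
Removing edge (0,8): not a bridge — component count unchanged at 1.
New components: {0,1,2,3,4,5,6,7,8}
Are 5 and 8 in the same component? yes

Answer: yes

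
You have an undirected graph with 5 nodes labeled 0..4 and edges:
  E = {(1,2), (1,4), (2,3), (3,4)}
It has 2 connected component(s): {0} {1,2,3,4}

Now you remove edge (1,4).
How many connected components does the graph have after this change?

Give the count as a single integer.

Initial component count: 2
Remove (1,4): not a bridge. Count unchanged: 2.
  After removal, components: {0} {1,2,3,4}
New component count: 2

Answer: 2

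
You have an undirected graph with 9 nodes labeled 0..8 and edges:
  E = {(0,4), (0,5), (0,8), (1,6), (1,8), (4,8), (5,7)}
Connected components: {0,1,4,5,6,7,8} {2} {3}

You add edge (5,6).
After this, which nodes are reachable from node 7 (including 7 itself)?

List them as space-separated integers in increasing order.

Before: nodes reachable from 7: {0,1,4,5,6,7,8}
Adding (5,6): both endpoints already in same component. Reachability from 7 unchanged.
After: nodes reachable from 7: {0,1,4,5,6,7,8}

Answer: 0 1 4 5 6 7 8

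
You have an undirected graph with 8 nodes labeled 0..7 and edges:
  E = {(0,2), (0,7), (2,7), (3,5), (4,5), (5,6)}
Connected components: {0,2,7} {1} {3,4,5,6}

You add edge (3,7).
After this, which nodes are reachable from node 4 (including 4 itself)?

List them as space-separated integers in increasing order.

Answer: 0 2 3 4 5 6 7

Derivation:
Before: nodes reachable from 4: {3,4,5,6}
Adding (3,7): merges 4's component with another. Reachability grows.
After: nodes reachable from 4: {0,2,3,4,5,6,7}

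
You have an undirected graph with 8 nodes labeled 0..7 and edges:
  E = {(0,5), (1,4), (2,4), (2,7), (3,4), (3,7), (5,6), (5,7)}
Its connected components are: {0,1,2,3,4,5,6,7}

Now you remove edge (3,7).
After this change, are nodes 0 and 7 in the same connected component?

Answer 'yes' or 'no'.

Answer: yes

Derivation:
Initial components: {0,1,2,3,4,5,6,7}
Removing edge (3,7): not a bridge — component count unchanged at 1.
New components: {0,1,2,3,4,5,6,7}
Are 0 and 7 in the same component? yes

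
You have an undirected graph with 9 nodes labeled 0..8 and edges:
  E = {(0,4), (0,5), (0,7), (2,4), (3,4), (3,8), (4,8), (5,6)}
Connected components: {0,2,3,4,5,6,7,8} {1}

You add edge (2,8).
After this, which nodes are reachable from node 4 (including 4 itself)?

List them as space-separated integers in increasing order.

Answer: 0 2 3 4 5 6 7 8

Derivation:
Before: nodes reachable from 4: {0,2,3,4,5,6,7,8}
Adding (2,8): both endpoints already in same component. Reachability from 4 unchanged.
After: nodes reachable from 4: {0,2,3,4,5,6,7,8}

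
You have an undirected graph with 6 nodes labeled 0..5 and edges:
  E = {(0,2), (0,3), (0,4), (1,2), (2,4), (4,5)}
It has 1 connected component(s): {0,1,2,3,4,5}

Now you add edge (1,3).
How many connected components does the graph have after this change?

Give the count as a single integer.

Answer: 1

Derivation:
Initial component count: 1
Add (1,3): endpoints already in same component. Count unchanged: 1.
New component count: 1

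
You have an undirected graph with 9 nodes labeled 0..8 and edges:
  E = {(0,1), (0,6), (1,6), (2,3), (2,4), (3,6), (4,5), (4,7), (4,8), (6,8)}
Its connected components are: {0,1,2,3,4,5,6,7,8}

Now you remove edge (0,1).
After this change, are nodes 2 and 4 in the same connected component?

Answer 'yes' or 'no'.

Initial components: {0,1,2,3,4,5,6,7,8}
Removing edge (0,1): not a bridge — component count unchanged at 1.
New components: {0,1,2,3,4,5,6,7,8}
Are 2 and 4 in the same component? yes

Answer: yes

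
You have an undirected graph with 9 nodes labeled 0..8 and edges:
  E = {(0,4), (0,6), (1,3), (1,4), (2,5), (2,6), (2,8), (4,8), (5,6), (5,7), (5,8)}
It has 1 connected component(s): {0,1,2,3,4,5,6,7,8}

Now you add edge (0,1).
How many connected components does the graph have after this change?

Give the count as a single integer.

Answer: 1

Derivation:
Initial component count: 1
Add (0,1): endpoints already in same component. Count unchanged: 1.
New component count: 1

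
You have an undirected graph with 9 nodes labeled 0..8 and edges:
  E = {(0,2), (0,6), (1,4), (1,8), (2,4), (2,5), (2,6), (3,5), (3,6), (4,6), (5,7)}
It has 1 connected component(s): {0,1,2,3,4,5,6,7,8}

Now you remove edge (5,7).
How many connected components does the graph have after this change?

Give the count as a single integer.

Initial component count: 1
Remove (5,7): it was a bridge. Count increases: 1 -> 2.
  After removal, components: {0,1,2,3,4,5,6,8} {7}
New component count: 2

Answer: 2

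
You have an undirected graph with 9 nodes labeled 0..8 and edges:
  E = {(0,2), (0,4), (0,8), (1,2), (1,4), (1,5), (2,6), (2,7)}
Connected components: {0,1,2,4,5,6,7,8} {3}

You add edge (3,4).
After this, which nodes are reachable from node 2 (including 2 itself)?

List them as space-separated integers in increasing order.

Answer: 0 1 2 3 4 5 6 7 8

Derivation:
Before: nodes reachable from 2: {0,1,2,4,5,6,7,8}
Adding (3,4): merges 2's component with another. Reachability grows.
After: nodes reachable from 2: {0,1,2,3,4,5,6,7,8}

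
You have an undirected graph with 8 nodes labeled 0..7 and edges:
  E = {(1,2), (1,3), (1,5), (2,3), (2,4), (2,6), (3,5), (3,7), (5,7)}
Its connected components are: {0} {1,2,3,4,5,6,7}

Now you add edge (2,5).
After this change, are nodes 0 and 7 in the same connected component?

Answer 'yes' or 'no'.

Answer: no

Derivation:
Initial components: {0} {1,2,3,4,5,6,7}
Adding edge (2,5): both already in same component {1,2,3,4,5,6,7}. No change.
New components: {0} {1,2,3,4,5,6,7}
Are 0 and 7 in the same component? no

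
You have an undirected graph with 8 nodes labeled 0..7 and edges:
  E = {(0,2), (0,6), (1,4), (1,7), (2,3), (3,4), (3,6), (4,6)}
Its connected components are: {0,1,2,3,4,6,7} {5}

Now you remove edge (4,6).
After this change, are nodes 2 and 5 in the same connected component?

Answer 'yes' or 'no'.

Initial components: {0,1,2,3,4,6,7} {5}
Removing edge (4,6): not a bridge — component count unchanged at 2.
New components: {0,1,2,3,4,6,7} {5}
Are 2 and 5 in the same component? no

Answer: no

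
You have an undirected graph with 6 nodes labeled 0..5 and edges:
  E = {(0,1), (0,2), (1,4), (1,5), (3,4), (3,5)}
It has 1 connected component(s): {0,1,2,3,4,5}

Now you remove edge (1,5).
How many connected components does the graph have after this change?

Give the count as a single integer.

Initial component count: 1
Remove (1,5): not a bridge. Count unchanged: 1.
  After removal, components: {0,1,2,3,4,5}
New component count: 1

Answer: 1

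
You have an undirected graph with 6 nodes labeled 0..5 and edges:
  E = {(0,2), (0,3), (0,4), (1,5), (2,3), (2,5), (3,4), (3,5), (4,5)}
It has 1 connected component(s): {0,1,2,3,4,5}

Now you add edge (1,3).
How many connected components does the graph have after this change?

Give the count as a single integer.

Initial component count: 1
Add (1,3): endpoints already in same component. Count unchanged: 1.
New component count: 1

Answer: 1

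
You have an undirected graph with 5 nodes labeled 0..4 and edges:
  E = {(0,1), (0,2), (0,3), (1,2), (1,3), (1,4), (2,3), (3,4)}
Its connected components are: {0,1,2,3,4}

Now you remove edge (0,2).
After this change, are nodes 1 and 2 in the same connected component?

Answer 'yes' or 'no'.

Initial components: {0,1,2,3,4}
Removing edge (0,2): not a bridge — component count unchanged at 1.
New components: {0,1,2,3,4}
Are 1 and 2 in the same component? yes

Answer: yes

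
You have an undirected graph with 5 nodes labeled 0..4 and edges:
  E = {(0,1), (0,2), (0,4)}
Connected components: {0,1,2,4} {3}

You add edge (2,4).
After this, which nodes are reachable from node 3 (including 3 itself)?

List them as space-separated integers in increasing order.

Before: nodes reachable from 3: {3}
Adding (2,4): both endpoints already in same component. Reachability from 3 unchanged.
After: nodes reachable from 3: {3}

Answer: 3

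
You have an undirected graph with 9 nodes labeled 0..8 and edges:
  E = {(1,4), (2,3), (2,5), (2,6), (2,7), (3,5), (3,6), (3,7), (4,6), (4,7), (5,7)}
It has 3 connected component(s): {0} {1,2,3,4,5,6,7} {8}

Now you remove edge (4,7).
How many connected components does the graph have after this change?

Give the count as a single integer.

Answer: 3

Derivation:
Initial component count: 3
Remove (4,7): not a bridge. Count unchanged: 3.
  After removal, components: {0} {1,2,3,4,5,6,7} {8}
New component count: 3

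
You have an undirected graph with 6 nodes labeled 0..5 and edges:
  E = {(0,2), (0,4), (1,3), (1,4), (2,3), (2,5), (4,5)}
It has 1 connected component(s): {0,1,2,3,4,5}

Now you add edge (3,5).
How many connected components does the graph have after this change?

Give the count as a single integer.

Initial component count: 1
Add (3,5): endpoints already in same component. Count unchanged: 1.
New component count: 1

Answer: 1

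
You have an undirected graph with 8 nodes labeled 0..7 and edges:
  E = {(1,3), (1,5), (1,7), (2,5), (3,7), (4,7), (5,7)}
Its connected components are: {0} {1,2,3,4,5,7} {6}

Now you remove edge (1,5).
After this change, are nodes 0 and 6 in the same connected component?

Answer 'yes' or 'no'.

Answer: no

Derivation:
Initial components: {0} {1,2,3,4,5,7} {6}
Removing edge (1,5): not a bridge — component count unchanged at 3.
New components: {0} {1,2,3,4,5,7} {6}
Are 0 and 6 in the same component? no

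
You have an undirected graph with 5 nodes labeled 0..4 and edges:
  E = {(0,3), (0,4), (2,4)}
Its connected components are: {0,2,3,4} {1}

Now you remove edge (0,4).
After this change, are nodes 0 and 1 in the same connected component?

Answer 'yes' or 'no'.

Initial components: {0,2,3,4} {1}
Removing edge (0,4): it was a bridge — component count 2 -> 3.
New components: {0,3} {1} {2,4}
Are 0 and 1 in the same component? no

Answer: no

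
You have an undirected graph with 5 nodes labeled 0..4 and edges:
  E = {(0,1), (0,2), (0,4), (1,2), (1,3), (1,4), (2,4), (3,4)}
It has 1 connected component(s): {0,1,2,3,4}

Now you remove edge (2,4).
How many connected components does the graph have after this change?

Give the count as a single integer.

Answer: 1

Derivation:
Initial component count: 1
Remove (2,4): not a bridge. Count unchanged: 1.
  After removal, components: {0,1,2,3,4}
New component count: 1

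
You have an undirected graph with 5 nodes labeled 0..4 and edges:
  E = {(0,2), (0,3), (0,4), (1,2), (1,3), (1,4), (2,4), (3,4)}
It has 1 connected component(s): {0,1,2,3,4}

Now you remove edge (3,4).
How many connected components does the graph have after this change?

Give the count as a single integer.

Initial component count: 1
Remove (3,4): not a bridge. Count unchanged: 1.
  After removal, components: {0,1,2,3,4}
New component count: 1

Answer: 1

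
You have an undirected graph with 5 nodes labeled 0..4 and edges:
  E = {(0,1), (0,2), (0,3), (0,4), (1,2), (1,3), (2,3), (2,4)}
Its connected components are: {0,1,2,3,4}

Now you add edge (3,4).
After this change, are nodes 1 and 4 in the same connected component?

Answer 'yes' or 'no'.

Answer: yes

Derivation:
Initial components: {0,1,2,3,4}
Adding edge (3,4): both already in same component {0,1,2,3,4}. No change.
New components: {0,1,2,3,4}
Are 1 and 4 in the same component? yes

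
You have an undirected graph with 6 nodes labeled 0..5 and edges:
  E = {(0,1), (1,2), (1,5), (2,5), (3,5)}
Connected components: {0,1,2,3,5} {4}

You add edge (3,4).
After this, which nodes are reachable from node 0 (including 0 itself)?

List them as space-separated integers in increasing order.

Answer: 0 1 2 3 4 5

Derivation:
Before: nodes reachable from 0: {0,1,2,3,5}
Adding (3,4): merges 0's component with another. Reachability grows.
After: nodes reachable from 0: {0,1,2,3,4,5}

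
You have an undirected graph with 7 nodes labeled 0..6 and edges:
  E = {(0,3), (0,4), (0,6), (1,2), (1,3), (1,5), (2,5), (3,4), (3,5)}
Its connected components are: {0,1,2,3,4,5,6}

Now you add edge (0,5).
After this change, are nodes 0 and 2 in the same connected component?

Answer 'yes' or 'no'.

Answer: yes

Derivation:
Initial components: {0,1,2,3,4,5,6}
Adding edge (0,5): both already in same component {0,1,2,3,4,5,6}. No change.
New components: {0,1,2,3,4,5,6}
Are 0 and 2 in the same component? yes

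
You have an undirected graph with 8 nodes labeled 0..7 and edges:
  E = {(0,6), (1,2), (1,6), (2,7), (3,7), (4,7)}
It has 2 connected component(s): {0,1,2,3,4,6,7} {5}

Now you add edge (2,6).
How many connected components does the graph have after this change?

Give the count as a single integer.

Answer: 2

Derivation:
Initial component count: 2
Add (2,6): endpoints already in same component. Count unchanged: 2.
New component count: 2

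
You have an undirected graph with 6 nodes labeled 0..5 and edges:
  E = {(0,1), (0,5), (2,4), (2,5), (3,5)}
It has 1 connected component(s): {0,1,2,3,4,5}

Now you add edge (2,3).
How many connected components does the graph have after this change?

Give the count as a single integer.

Initial component count: 1
Add (2,3): endpoints already in same component. Count unchanged: 1.
New component count: 1

Answer: 1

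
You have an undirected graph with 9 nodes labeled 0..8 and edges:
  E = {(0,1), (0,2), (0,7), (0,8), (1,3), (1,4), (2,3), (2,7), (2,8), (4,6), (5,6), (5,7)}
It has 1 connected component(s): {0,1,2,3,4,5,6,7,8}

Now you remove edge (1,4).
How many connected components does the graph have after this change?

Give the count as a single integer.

Initial component count: 1
Remove (1,4): not a bridge. Count unchanged: 1.
  After removal, components: {0,1,2,3,4,5,6,7,8}
New component count: 1

Answer: 1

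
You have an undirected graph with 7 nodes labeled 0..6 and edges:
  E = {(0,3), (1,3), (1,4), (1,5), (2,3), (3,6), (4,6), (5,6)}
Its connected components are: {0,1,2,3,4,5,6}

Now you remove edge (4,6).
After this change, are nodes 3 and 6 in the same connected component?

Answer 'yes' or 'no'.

Answer: yes

Derivation:
Initial components: {0,1,2,3,4,5,6}
Removing edge (4,6): not a bridge — component count unchanged at 1.
New components: {0,1,2,3,4,5,6}
Are 3 and 6 in the same component? yes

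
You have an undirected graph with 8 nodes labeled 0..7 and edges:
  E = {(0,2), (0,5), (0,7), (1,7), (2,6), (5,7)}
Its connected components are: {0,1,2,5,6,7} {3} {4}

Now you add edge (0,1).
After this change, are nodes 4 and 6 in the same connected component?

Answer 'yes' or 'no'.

Answer: no

Derivation:
Initial components: {0,1,2,5,6,7} {3} {4}
Adding edge (0,1): both already in same component {0,1,2,5,6,7}. No change.
New components: {0,1,2,5,6,7} {3} {4}
Are 4 and 6 in the same component? no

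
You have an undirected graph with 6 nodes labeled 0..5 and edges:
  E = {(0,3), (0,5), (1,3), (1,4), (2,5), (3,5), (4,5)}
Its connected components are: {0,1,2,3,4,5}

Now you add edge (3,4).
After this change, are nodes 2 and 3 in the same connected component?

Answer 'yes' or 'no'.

Answer: yes

Derivation:
Initial components: {0,1,2,3,4,5}
Adding edge (3,4): both already in same component {0,1,2,3,4,5}. No change.
New components: {0,1,2,3,4,5}
Are 2 and 3 in the same component? yes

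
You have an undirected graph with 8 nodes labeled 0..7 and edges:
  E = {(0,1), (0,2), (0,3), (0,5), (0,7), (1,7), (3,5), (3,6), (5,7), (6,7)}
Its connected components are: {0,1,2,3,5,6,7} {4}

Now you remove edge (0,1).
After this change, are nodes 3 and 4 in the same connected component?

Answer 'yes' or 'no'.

Initial components: {0,1,2,3,5,6,7} {4}
Removing edge (0,1): not a bridge — component count unchanged at 2.
New components: {0,1,2,3,5,6,7} {4}
Are 3 and 4 in the same component? no

Answer: no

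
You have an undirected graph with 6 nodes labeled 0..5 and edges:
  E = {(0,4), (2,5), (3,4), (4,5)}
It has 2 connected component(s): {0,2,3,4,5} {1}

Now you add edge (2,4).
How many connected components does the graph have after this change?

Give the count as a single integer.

Initial component count: 2
Add (2,4): endpoints already in same component. Count unchanged: 2.
New component count: 2

Answer: 2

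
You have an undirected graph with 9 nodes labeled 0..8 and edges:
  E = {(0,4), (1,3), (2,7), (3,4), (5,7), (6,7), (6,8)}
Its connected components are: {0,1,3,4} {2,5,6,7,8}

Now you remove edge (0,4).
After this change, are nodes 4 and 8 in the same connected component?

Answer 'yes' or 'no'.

Answer: no

Derivation:
Initial components: {0,1,3,4} {2,5,6,7,8}
Removing edge (0,4): it was a bridge — component count 2 -> 3.
New components: {0} {1,3,4} {2,5,6,7,8}
Are 4 and 8 in the same component? no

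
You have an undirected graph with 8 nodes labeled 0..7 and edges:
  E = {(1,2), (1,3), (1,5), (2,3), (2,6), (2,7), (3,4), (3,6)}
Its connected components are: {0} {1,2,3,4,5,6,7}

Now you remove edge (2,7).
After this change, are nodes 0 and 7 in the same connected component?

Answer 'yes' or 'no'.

Initial components: {0} {1,2,3,4,5,6,7}
Removing edge (2,7): it was a bridge — component count 2 -> 3.
New components: {0} {1,2,3,4,5,6} {7}
Are 0 and 7 in the same component? no

Answer: no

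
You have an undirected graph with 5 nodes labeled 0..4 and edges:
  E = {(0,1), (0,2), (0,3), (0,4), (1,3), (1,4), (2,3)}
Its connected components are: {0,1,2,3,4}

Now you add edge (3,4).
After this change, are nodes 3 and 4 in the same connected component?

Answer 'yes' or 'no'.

Answer: yes

Derivation:
Initial components: {0,1,2,3,4}
Adding edge (3,4): both already in same component {0,1,2,3,4}. No change.
New components: {0,1,2,3,4}
Are 3 and 4 in the same component? yes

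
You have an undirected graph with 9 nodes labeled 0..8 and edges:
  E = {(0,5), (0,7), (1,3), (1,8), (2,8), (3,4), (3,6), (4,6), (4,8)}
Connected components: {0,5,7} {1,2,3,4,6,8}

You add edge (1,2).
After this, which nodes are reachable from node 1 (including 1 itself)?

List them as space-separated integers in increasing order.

Before: nodes reachable from 1: {1,2,3,4,6,8}
Adding (1,2): both endpoints already in same component. Reachability from 1 unchanged.
After: nodes reachable from 1: {1,2,3,4,6,8}

Answer: 1 2 3 4 6 8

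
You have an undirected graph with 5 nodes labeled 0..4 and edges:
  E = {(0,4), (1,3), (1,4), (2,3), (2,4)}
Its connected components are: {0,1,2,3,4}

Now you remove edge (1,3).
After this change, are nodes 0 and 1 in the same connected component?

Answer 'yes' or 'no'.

Answer: yes

Derivation:
Initial components: {0,1,2,3,4}
Removing edge (1,3): not a bridge — component count unchanged at 1.
New components: {0,1,2,3,4}
Are 0 and 1 in the same component? yes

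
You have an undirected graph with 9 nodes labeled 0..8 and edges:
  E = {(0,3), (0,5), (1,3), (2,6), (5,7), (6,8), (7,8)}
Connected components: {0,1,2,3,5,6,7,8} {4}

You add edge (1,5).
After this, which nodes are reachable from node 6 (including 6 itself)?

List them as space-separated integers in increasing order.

Before: nodes reachable from 6: {0,1,2,3,5,6,7,8}
Adding (1,5): both endpoints already in same component. Reachability from 6 unchanged.
After: nodes reachable from 6: {0,1,2,3,5,6,7,8}

Answer: 0 1 2 3 5 6 7 8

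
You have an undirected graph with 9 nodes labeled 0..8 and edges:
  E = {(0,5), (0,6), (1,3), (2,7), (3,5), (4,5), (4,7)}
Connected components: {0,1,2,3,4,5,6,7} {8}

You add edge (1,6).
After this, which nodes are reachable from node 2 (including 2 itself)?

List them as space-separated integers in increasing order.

Before: nodes reachable from 2: {0,1,2,3,4,5,6,7}
Adding (1,6): both endpoints already in same component. Reachability from 2 unchanged.
After: nodes reachable from 2: {0,1,2,3,4,5,6,7}

Answer: 0 1 2 3 4 5 6 7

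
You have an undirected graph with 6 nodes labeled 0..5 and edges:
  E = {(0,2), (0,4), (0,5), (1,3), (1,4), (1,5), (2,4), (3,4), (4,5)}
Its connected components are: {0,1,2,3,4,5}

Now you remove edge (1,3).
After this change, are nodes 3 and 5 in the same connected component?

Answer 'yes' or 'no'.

Initial components: {0,1,2,3,4,5}
Removing edge (1,3): not a bridge — component count unchanged at 1.
New components: {0,1,2,3,4,5}
Are 3 and 5 in the same component? yes

Answer: yes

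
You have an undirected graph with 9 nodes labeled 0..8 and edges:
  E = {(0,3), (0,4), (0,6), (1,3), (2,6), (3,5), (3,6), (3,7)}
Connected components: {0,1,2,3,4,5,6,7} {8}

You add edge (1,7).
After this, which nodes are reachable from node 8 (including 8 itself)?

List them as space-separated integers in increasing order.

Answer: 8

Derivation:
Before: nodes reachable from 8: {8}
Adding (1,7): both endpoints already in same component. Reachability from 8 unchanged.
After: nodes reachable from 8: {8}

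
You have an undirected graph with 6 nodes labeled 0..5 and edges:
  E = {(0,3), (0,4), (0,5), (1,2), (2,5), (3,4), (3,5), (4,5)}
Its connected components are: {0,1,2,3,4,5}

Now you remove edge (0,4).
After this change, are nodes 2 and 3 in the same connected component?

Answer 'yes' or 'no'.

Answer: yes

Derivation:
Initial components: {0,1,2,3,4,5}
Removing edge (0,4): not a bridge — component count unchanged at 1.
New components: {0,1,2,3,4,5}
Are 2 and 3 in the same component? yes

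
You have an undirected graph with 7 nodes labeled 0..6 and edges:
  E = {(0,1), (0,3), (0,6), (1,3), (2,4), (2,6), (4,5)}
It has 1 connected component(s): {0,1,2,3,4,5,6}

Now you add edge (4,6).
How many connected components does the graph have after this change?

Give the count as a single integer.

Answer: 1

Derivation:
Initial component count: 1
Add (4,6): endpoints already in same component. Count unchanged: 1.
New component count: 1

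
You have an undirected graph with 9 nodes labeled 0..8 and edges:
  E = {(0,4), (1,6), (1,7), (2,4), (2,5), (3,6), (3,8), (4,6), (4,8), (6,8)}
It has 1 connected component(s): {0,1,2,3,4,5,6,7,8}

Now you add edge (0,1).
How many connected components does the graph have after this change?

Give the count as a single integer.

Initial component count: 1
Add (0,1): endpoints already in same component. Count unchanged: 1.
New component count: 1

Answer: 1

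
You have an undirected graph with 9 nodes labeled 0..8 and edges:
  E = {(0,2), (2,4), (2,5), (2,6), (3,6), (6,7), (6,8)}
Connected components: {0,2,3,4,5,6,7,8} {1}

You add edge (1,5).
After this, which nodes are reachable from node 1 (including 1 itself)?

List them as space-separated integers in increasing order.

Before: nodes reachable from 1: {1}
Adding (1,5): merges 1's component with another. Reachability grows.
After: nodes reachable from 1: {0,1,2,3,4,5,6,7,8}

Answer: 0 1 2 3 4 5 6 7 8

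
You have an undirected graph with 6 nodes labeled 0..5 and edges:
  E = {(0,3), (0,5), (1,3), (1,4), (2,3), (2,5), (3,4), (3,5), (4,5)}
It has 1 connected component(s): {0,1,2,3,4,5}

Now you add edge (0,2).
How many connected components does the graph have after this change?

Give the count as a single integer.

Initial component count: 1
Add (0,2): endpoints already in same component. Count unchanged: 1.
New component count: 1

Answer: 1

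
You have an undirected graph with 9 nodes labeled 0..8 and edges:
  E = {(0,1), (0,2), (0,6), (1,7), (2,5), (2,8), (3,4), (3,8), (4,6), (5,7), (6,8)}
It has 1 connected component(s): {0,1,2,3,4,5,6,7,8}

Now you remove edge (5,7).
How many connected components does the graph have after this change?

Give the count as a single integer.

Initial component count: 1
Remove (5,7): not a bridge. Count unchanged: 1.
  After removal, components: {0,1,2,3,4,5,6,7,8}
New component count: 1

Answer: 1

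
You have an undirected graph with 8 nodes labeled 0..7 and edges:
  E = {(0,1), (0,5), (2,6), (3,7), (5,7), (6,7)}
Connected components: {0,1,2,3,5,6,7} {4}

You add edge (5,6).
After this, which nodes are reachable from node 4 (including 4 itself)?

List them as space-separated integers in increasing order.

Answer: 4

Derivation:
Before: nodes reachable from 4: {4}
Adding (5,6): both endpoints already in same component. Reachability from 4 unchanged.
After: nodes reachable from 4: {4}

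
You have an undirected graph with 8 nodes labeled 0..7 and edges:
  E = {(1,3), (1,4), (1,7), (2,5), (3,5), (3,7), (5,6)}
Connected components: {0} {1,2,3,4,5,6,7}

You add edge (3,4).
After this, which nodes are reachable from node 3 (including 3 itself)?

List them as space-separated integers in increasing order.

Answer: 1 2 3 4 5 6 7

Derivation:
Before: nodes reachable from 3: {1,2,3,4,5,6,7}
Adding (3,4): both endpoints already in same component. Reachability from 3 unchanged.
After: nodes reachable from 3: {1,2,3,4,5,6,7}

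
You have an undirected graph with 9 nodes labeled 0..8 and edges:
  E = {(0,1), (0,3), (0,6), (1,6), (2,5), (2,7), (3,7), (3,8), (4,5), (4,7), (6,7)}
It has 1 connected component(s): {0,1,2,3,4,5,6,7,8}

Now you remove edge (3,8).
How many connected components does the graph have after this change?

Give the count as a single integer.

Initial component count: 1
Remove (3,8): it was a bridge. Count increases: 1 -> 2.
  After removal, components: {0,1,2,3,4,5,6,7} {8}
New component count: 2

Answer: 2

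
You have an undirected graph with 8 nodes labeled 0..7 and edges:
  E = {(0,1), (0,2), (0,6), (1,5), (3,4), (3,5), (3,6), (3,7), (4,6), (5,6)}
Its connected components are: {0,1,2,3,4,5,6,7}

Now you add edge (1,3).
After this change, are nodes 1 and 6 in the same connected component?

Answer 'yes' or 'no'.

Initial components: {0,1,2,3,4,5,6,7}
Adding edge (1,3): both already in same component {0,1,2,3,4,5,6,7}. No change.
New components: {0,1,2,3,4,5,6,7}
Are 1 and 6 in the same component? yes

Answer: yes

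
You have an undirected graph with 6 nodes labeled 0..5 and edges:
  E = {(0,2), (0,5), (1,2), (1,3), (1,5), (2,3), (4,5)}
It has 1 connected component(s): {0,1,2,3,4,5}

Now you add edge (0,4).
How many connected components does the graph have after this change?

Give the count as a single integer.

Initial component count: 1
Add (0,4): endpoints already in same component. Count unchanged: 1.
New component count: 1

Answer: 1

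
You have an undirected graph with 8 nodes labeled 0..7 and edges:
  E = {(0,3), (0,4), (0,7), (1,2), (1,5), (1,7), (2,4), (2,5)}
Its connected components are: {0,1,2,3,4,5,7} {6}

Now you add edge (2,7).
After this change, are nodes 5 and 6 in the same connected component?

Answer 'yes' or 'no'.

Answer: no

Derivation:
Initial components: {0,1,2,3,4,5,7} {6}
Adding edge (2,7): both already in same component {0,1,2,3,4,5,7}. No change.
New components: {0,1,2,3,4,5,7} {6}
Are 5 and 6 in the same component? no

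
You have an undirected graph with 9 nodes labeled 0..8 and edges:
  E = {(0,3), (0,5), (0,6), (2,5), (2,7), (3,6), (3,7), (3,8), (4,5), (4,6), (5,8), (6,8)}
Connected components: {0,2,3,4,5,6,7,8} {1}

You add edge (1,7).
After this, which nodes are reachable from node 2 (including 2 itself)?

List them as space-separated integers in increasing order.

Before: nodes reachable from 2: {0,2,3,4,5,6,7,8}
Adding (1,7): merges 2's component with another. Reachability grows.
After: nodes reachable from 2: {0,1,2,3,4,5,6,7,8}

Answer: 0 1 2 3 4 5 6 7 8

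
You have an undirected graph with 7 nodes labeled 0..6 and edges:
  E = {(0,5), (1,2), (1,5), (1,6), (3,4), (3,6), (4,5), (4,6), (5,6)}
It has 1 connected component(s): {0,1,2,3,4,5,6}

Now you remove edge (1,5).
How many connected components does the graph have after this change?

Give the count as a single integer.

Initial component count: 1
Remove (1,5): not a bridge. Count unchanged: 1.
  After removal, components: {0,1,2,3,4,5,6}
New component count: 1

Answer: 1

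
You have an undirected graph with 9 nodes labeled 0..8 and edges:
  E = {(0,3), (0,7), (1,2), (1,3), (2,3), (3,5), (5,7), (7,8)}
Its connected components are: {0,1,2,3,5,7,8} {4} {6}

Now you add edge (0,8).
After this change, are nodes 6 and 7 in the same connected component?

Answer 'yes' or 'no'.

Answer: no

Derivation:
Initial components: {0,1,2,3,5,7,8} {4} {6}
Adding edge (0,8): both already in same component {0,1,2,3,5,7,8}. No change.
New components: {0,1,2,3,5,7,8} {4} {6}
Are 6 and 7 in the same component? no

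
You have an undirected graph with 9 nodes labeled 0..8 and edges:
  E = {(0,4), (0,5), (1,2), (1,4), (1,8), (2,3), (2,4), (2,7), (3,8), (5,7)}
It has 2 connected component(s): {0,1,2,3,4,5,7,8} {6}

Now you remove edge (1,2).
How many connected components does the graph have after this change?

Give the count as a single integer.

Initial component count: 2
Remove (1,2): not a bridge. Count unchanged: 2.
  After removal, components: {0,1,2,3,4,5,7,8} {6}
New component count: 2

Answer: 2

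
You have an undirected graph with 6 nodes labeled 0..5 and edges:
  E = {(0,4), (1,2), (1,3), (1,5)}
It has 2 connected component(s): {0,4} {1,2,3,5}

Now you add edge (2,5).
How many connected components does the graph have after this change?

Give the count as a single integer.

Initial component count: 2
Add (2,5): endpoints already in same component. Count unchanged: 2.
New component count: 2

Answer: 2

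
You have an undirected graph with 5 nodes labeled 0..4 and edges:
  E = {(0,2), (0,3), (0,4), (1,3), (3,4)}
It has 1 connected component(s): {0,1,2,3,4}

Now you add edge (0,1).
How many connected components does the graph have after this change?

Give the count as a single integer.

Answer: 1

Derivation:
Initial component count: 1
Add (0,1): endpoints already in same component. Count unchanged: 1.
New component count: 1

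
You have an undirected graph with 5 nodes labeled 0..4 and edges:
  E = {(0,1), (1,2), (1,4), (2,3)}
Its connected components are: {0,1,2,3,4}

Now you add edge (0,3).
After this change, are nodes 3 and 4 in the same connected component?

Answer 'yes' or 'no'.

Initial components: {0,1,2,3,4}
Adding edge (0,3): both already in same component {0,1,2,3,4}. No change.
New components: {0,1,2,3,4}
Are 3 and 4 in the same component? yes

Answer: yes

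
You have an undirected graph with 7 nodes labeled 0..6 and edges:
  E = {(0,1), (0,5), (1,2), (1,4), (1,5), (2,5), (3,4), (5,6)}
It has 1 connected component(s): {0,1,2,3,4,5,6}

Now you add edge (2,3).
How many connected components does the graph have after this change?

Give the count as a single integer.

Answer: 1

Derivation:
Initial component count: 1
Add (2,3): endpoints already in same component. Count unchanged: 1.
New component count: 1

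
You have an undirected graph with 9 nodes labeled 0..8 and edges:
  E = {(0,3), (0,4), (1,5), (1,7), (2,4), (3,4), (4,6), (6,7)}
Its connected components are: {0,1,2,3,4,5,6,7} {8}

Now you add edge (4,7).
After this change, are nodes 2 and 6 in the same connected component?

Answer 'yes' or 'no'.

Initial components: {0,1,2,3,4,5,6,7} {8}
Adding edge (4,7): both already in same component {0,1,2,3,4,5,6,7}. No change.
New components: {0,1,2,3,4,5,6,7} {8}
Are 2 and 6 in the same component? yes

Answer: yes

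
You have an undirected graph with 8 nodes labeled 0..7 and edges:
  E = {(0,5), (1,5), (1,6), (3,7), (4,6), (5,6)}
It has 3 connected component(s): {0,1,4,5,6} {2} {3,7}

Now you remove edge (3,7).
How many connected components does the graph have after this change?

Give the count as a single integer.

Answer: 4

Derivation:
Initial component count: 3
Remove (3,7): it was a bridge. Count increases: 3 -> 4.
  After removal, components: {0,1,4,5,6} {2} {3} {7}
New component count: 4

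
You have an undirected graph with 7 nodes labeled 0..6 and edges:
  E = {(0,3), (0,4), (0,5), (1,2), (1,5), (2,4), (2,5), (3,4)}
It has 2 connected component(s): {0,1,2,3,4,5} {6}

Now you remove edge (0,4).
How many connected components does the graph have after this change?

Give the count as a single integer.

Initial component count: 2
Remove (0,4): not a bridge. Count unchanged: 2.
  After removal, components: {0,1,2,3,4,5} {6}
New component count: 2

Answer: 2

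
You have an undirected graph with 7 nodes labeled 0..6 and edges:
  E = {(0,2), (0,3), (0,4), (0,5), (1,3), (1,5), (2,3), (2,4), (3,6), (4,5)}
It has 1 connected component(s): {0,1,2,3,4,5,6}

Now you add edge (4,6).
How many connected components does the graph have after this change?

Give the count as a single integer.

Initial component count: 1
Add (4,6): endpoints already in same component. Count unchanged: 1.
New component count: 1

Answer: 1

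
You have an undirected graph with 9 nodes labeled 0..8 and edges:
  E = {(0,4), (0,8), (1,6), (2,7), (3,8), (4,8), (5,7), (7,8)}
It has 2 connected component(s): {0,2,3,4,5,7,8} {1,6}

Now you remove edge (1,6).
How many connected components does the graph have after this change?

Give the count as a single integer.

Initial component count: 2
Remove (1,6): it was a bridge. Count increases: 2 -> 3.
  After removal, components: {0,2,3,4,5,7,8} {1} {6}
New component count: 3

Answer: 3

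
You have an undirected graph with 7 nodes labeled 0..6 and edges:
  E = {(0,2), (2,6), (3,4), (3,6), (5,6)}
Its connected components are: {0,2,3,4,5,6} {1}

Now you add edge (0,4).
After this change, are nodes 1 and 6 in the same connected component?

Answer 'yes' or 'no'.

Initial components: {0,2,3,4,5,6} {1}
Adding edge (0,4): both already in same component {0,2,3,4,5,6}. No change.
New components: {0,2,3,4,5,6} {1}
Are 1 and 6 in the same component? no

Answer: no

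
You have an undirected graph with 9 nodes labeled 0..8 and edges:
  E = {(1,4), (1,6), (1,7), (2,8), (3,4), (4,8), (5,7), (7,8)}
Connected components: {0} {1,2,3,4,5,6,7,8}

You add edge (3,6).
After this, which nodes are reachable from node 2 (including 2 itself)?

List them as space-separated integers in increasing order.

Before: nodes reachable from 2: {1,2,3,4,5,6,7,8}
Adding (3,6): both endpoints already in same component. Reachability from 2 unchanged.
After: nodes reachable from 2: {1,2,3,4,5,6,7,8}

Answer: 1 2 3 4 5 6 7 8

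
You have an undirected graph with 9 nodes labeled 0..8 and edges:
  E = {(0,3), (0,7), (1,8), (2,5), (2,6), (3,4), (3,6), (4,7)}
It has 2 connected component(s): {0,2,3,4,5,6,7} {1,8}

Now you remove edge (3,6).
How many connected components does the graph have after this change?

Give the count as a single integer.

Initial component count: 2
Remove (3,6): it was a bridge. Count increases: 2 -> 3.
  After removal, components: {0,3,4,7} {1,8} {2,5,6}
New component count: 3

Answer: 3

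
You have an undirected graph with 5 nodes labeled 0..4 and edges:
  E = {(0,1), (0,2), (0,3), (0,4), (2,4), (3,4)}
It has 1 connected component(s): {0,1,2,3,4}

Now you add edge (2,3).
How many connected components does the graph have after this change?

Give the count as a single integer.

Answer: 1

Derivation:
Initial component count: 1
Add (2,3): endpoints already in same component. Count unchanged: 1.
New component count: 1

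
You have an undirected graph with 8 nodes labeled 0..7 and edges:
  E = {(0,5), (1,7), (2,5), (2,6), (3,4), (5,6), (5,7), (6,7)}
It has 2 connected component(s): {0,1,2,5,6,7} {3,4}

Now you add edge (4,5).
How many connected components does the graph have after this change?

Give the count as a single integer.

Initial component count: 2
Add (4,5): merges two components. Count decreases: 2 -> 1.
New component count: 1

Answer: 1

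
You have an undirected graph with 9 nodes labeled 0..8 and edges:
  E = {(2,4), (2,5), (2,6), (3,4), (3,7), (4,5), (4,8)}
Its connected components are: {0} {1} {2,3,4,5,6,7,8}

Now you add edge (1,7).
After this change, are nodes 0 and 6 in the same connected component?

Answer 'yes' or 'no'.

Answer: no

Derivation:
Initial components: {0} {1} {2,3,4,5,6,7,8}
Adding edge (1,7): merges {1} and {2,3,4,5,6,7,8}.
New components: {0} {1,2,3,4,5,6,7,8}
Are 0 and 6 in the same component? no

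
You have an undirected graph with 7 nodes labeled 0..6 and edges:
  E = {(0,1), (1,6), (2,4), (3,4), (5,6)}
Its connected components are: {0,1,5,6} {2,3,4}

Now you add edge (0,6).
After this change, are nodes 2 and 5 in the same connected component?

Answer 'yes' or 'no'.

Answer: no

Derivation:
Initial components: {0,1,5,6} {2,3,4}
Adding edge (0,6): both already in same component {0,1,5,6}. No change.
New components: {0,1,5,6} {2,3,4}
Are 2 and 5 in the same component? no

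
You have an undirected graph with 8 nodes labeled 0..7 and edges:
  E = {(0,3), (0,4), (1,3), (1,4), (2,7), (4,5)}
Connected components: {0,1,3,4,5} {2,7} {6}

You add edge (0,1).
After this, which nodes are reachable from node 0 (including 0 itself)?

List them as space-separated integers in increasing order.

Before: nodes reachable from 0: {0,1,3,4,5}
Adding (0,1): both endpoints already in same component. Reachability from 0 unchanged.
After: nodes reachable from 0: {0,1,3,4,5}

Answer: 0 1 3 4 5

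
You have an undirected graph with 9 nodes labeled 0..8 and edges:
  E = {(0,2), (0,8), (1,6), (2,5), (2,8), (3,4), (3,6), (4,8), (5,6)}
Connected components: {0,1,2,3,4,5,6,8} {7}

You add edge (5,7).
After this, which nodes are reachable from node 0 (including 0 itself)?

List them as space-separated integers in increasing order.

Before: nodes reachable from 0: {0,1,2,3,4,5,6,8}
Adding (5,7): merges 0's component with another. Reachability grows.
After: nodes reachable from 0: {0,1,2,3,4,5,6,7,8}

Answer: 0 1 2 3 4 5 6 7 8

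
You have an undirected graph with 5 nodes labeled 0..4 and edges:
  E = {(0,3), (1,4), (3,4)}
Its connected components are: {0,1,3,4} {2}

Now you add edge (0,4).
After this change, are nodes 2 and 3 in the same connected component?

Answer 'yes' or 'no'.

Initial components: {0,1,3,4} {2}
Adding edge (0,4): both already in same component {0,1,3,4}. No change.
New components: {0,1,3,4} {2}
Are 2 and 3 in the same component? no

Answer: no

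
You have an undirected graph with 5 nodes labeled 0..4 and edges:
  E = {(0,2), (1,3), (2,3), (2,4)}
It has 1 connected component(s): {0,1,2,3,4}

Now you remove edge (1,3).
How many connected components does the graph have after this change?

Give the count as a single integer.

Answer: 2

Derivation:
Initial component count: 1
Remove (1,3): it was a bridge. Count increases: 1 -> 2.
  After removal, components: {0,2,3,4} {1}
New component count: 2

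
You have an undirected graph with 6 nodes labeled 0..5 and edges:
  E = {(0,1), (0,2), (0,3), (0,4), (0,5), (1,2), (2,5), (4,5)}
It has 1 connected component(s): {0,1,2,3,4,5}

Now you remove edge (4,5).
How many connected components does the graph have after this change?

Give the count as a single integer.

Initial component count: 1
Remove (4,5): not a bridge. Count unchanged: 1.
  After removal, components: {0,1,2,3,4,5}
New component count: 1

Answer: 1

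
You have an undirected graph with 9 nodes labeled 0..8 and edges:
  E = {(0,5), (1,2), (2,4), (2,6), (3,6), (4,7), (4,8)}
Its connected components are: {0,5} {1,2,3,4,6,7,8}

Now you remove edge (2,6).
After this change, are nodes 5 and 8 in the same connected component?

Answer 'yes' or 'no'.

Initial components: {0,5} {1,2,3,4,6,7,8}
Removing edge (2,6): it was a bridge — component count 2 -> 3.
New components: {0,5} {1,2,4,7,8} {3,6}
Are 5 and 8 in the same component? no

Answer: no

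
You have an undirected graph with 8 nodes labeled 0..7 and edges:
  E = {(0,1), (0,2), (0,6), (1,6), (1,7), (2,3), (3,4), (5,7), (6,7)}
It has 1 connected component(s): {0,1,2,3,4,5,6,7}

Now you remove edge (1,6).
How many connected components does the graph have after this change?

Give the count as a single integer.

Answer: 1

Derivation:
Initial component count: 1
Remove (1,6): not a bridge. Count unchanged: 1.
  After removal, components: {0,1,2,3,4,5,6,7}
New component count: 1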